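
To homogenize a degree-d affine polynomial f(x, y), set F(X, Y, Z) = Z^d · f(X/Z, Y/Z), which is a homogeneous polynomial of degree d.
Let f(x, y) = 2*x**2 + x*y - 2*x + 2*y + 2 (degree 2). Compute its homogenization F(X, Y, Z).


F(X, Y, Z) = 2*X**2 + X*Y - 2*X*Z + 2*Y*Z + 2*Z**2

deg(f) = 2.
Substitute x = X/Z, y = Y/Z into f, then multiply by Z^2.
  monomial 2·x^2·y^0 ↦ 2·X^2·Y^0·Z^0.
  monomial 1·x^1·y^1 ↦ 1·X^1·Y^1·Z^0.
  monomial -2·x^1·y^0 ↦ -2·X^1·Y^0·Z^1.
  monomial 2·x^0·y^1 ↦ 2·X^0·Y^1·Z^1.
  monomial 2·x^0·y^0 ↦ 2·X^0·Y^0·Z^2.
Collecting: F(X, Y, Z) = 2*X**2 + X*Y - 2*X*Z + 2*Y*Z + 2*Z**2.


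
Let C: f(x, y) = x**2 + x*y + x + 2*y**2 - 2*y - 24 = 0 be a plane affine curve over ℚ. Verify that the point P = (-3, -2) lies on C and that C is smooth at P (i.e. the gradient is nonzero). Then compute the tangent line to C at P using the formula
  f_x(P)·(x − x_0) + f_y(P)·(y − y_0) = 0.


Tangent line at P: -7*x - 13*y - 47 = 0.

Step 1: f(-3, -2) = 0, so P lies on C.
Step 2: partial derivatives
  f_x(x, y) = 2*x + y + 1, f_y(x, y) = x + 4*y - 2.
  f_x(P) = -7, f_y(P) = -13 (gradient nonzero, so P is smooth).
Step 3: tangent line at P: -7·(x − -3) + -13·(y − -2) = 0.
Expanding: -7*x - 13*y - 47 = 0.


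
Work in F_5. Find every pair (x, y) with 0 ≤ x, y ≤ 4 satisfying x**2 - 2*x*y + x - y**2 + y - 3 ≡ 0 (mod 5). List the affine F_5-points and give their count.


Affine F_5-points: {(0, 2), (0, 4), (2, 3), (2, 4), (3, 2), (3, 3)}; count = 6.

For each of the 25 pairs (x, y) ∈ F_5², evaluate f(x, y) mod 5. Record the zeros.
  x = 0: [0↦2, 1↦2, 2↦0, 3↦1, 4↦0]  zeros at y ∈ {2, 4}
  x = 1: [0↦4, 1↦2, 2↦3, 3↦2, 4↦4]  zeros at y ∈ ∅
  x = 2: [0↦3, 1↦4, 2↦3, 3↦0, 4↦0]  zeros at y ∈ {3, 4}
  x = 3: [0↦4, 1↦3, 2↦0, 3↦0, 4↦3]  zeros at y ∈ {2, 3}
  x = 4: [0↦2, 1↦4, 2↦4, 3↦2, 4↦3]  zeros at y ∈ ∅
Collecting zeros: affine points = {(0, 2), (0, 4), (2, 3), (2, 4), (3, 2), (3, 3)}.
Total count |C(F_5)_aff| = 6.


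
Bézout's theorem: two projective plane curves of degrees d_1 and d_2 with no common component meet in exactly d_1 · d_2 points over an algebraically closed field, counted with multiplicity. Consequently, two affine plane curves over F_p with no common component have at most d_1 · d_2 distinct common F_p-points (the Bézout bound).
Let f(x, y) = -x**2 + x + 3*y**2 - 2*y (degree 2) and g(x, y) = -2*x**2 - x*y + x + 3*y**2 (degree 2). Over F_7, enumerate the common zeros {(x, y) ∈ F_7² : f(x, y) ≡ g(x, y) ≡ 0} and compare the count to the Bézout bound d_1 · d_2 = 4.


Common zeros: {(0, 0), (4, 6), (6, 5)}; count = 3; Bézout bound = 4.

deg(f) = 2, deg(g) = 2, so Bézout bound = 4.
Scan x ∈ F_7. For each x, list the y ∈ F_7 with f(x, y) ≡ 0 and those with g(x, y) ≡ 0 (mod 7); the common zeros in that column are the intersection.
  x = 0: f ≡ 0 at y ∈ {0, 3}; g ≡ 0 at y ∈ {0}; common: {0}.
  x = 1: f ≡ 0 at y ∈ {0, 3}; g ≡ 0 at y ∈ ∅; common: ∅.
  x = 2: f ≡ 0 at y ∈ {5}; g ≡ 0 at y ∈ ∅; common: ∅.
  x = 3: f ≡ 0 at y ∈ ∅; g ≡ 0 at y ∈ {4}; common: ∅.
  x = 4: f ≡ 0 at y ∈ {4, 6}; g ≡ 0 at y ∈ {0, 6}; common: {6}.
  x = 5: f ≡ 0 at y ∈ ∅; g ≡ 0 at y ∈ ∅; common: ∅.
  x = 6: f ≡ 0 at y ∈ {5}; g ≡ 0 at y ∈ {4, 5}; common: {5}.
Collecting: common zeros = {(0, 0), (4, 6), (6, 5)}, so the count is 3.
Comparison with the Bézout bound: 3 ≤ 4 = deg(f)·deg(g), as expected for curves with no common component (the affine F_7-count falls short of the bound because intersections may lie at infinity, over extension fields, or carry multiplicity).


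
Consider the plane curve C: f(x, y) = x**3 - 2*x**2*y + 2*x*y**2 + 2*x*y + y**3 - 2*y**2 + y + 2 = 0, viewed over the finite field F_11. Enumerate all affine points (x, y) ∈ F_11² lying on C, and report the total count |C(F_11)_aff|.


Affine F_11-points: {(1, 3), (4, 0), (6, 6), (6, 7), (6, 10), (7, 1), (7, 3), (7, 6), (8, 1), (8, 8), (8, 10), (9, 1), (9, 2), (9, 3), (10, 4), (10, 5), (10, 6)}; count = 17.

For each of the 121 pairs (x, y) ∈ F_11², evaluate f(x, y) mod 11. Record the zeros.
  x = 0: [0↦2, 1↦2, 2↦4, 3↦3, 4↦5, 5↦5, 6↦9, 7↦1, 8↦9, 9↦6, 10↦9]  zeros at y ∈ ∅
  x = 1: [0↦3, 1↦5, 2↦2, 3↦0, 4↦5, 5↦1, 6↦5, 7↦1, 8↦6, 9↦4, 10↦1]  zeros at y ∈ {3}
  x = 2: [0↦10, 1↦10, 2↦9, 3↦2, 4↦6, 5↦5, 6↦5, 7↦1, 8↦10, 9↦5, 10↦3]  zeros at y ∈ ∅
  x = 3: [0↦7, 1↦1, 2↦9, 3↦4, 4↦3, 5↦1, 6↦4, 7↦7, 8↦5, 9↦4, 10↦10]  zeros at y ∈ ∅
  x = 4: [0↦0, 1↦6, 2↦8, 3↦1, 4↦2, 5↦6, 6↦8, 7↦3, 8↦8, 9↦7, 10↦6]  zeros at y ∈ {0}
  x = 5: [0↦6, 1↦9, 2↦1, 3↦10, 4↦9, 5↦4, 6↦1, 7↦6, 8↦3, 9↦9, 10↦8]  zeros at y ∈ ∅
  x = 6: [0↦9, 1↦5, 2↦5, 3↦4, 4↦8, 5↦1, 6↦0, 7↦0, 8↦7, 9↦5, 10↦0]  zeros at y ∈ {6, 7, 10}
  x = 7: [0↦4, 1↦0, 2↦4, 3↦0, 4↦5, 5↦3, 6↦0, 7↦2, 8↦4, 9↦1, 10↦10]  zeros at y ∈ {1, 3, 6}
  x = 8: [0↦8, 1↦0, 2↦4, 3↦4, 4↦6, 5↦5, 6↦7, 7↦7, 8↦0, 9↦3, 10↦0]  zeros at y ∈ {1, 8, 10}
  x = 9: [0↦5, 1↦0, 2↦0, 3↦0, 4↦6, 5↦2, 6↦5, 7↦10, 8↦1, 9↦6, 10↦9]  zeros at y ∈ {1, 2, 3}
  x = 10: [0↦1, 1↦6, 2↦9, 3↦5, 4↦0, 5↦0, 6↦0, 7↦6, 8↦2, 9↦5, 10↦10]  zeros at y ∈ {4, 5, 6}
Collecting zeros: affine points = {(1, 3), (4, 0), (6, 6), (6, 7), (6, 10), (7, 1), (7, 3), (7, 6), (8, 1), (8, 8), (8, 10), (9, 1), (9, 2), (9, 3), (10, 4), (10, 5), (10, 6)}.
Total count |C(F_11)_aff| = 17.


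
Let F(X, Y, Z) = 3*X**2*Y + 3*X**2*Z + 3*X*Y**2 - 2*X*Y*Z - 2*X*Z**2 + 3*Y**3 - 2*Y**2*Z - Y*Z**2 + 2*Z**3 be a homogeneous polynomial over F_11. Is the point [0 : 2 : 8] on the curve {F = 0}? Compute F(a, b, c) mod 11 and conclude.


F(0,2,8) ≡ 9 (mod 11); P is NOT on the curve.

Evaluate F(0, 2, 8) term-by-term (mod 11).
  3*X**2*Y ↦ 3·0·2·1 = 0
  3*X**2*Z ↦ 3·0·1·8 = 0
  3*X*Y**2 ↦ 3·0·4·1 = 0
  -2*X*Y*Z ↦ -2·0·2·8 = 0
  -2*X*Z**2 ↦ -2·0·1·64 = 0
  3*Y**3 ↦ 3·1·8·1 = 24
  -2*Y**2*Z ↦ -2·1·4·8 = -64
  -Y*Z**2 ↦ -1·1·2·64 = -128
  2*Z**3 ↦ 2·1·1·512 = 1024
Sum: F(0, 2, 8) = (0) + (0) + (0) + (0) + (0) + (24) + (-64) + (-128) + (1024) = 856.
Reducing mod 11: 856 ≡ 9 (mod 11).
Since F(a, b, c) ≡ 9 ≠ 0 (mod 11), P does NOT lie on the curve.


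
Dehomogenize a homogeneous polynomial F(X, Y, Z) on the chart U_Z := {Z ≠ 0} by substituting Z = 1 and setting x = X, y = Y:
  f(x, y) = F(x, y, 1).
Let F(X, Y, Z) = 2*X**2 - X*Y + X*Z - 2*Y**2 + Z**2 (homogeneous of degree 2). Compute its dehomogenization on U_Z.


f(x, y) = 2*x**2 - x*y + x - 2*y**2 + 1

On U_Z we set Z = 1. Each monomial c·X^i·Y^j·Z^k in F becomes c·x^i·y^j·1^k = c·x^i·y^j.
Substituting Z = 1: F(X, Y, 1) = 2*x**2 - x*y + x - 2*y**2 + 1.
Note: deg(f) ≤ deg(F) = 2; strict inequality happens when F is divisible by Z (lost terms).


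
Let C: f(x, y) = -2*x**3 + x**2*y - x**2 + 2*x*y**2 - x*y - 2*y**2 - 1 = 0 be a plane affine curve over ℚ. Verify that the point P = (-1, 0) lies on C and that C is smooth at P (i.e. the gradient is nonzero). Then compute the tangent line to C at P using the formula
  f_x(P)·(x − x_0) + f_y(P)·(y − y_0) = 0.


Tangent line at P: -4*x + 2*y - 4 = 0.

Step 1: f(-1, 0) = 0, so P lies on C.
Step 2: partial derivatives
  f_x(x, y) = -6*x**2 + 2*x*y - 2*x + 2*y**2 - y, f_y(x, y) = x**2 + 4*x*y - x - 4*y.
  f_x(P) = -4, f_y(P) = 2 (gradient nonzero, so P is smooth).
Step 3: tangent line at P: -4·(x − -1) + 2·(y − 0) = 0.
Expanding: -4*x + 2*y - 4 = 0.


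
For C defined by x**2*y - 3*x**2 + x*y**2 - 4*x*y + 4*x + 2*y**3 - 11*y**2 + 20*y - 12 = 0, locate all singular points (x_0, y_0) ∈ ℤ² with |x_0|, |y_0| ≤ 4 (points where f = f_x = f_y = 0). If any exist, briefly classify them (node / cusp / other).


Singular points: {(0, 2)}; classification: node.

Compute partial derivatives:
  f_x = 2*x*y - 6*x + y**2 - 4*y + 4.
  f_y = x**2 + 2*x*y - 4*x + 6*y**2 - 22*y + 20.
Scan x_0 ∈ {−4, ..., 4}. For each x_0, f_y(x_0, y) is a polynomial in y; find its integer roots y ∈ {−4, ..., 4}, then test f_x and f at those candidates.
  x = -4: f_y(-4, y) = 6*y**2 - 30*y + 52; no integer root y with |y| ≤ 4.
  x = -3: f_y(-3, y) = 6*y**2 - 28*y + 41; no integer root y with |y| ≤ 4.
  x = -2: f_y(-2, y) = 6*y**2 - 26*y + 32; no integer root y with |y| ≤ 4.
  x = -1: f_y(-1, y) = 6*y**2 - 24*y + 25; no integer root y with |y| ≤ 4.
  x = 0: f_y(0, y) = 6*y**2 - 22*y + 20; vanishes at y ∈ {2}. (0, 2): f_x = 0, f = 0 — SINGULAR.
  x = 1: f_y(1, y) = 6*y**2 - 20*y + 17; no integer root y with |y| ≤ 4.
  x = 2: f_y(2, y) = 6*y**2 - 18*y + 16; no integer root y with |y| ≤ 4.
  x = 3: f_y(3, y) = 6*y**2 - 16*y + 17; no integer root y with |y| ≤ 4.
  x = 4: f_y(4, y) = 6*y**2 - 14*y + 20; no integer root y with |y| ≤ 4.
Only singular point on the grid: (0, 2).
Classify: substitute x = 0 + u, y = 2 + v and expand: f = u**2*v - u**2 + u*v**2 + 2*v**3 + v**2.
No constant or linear terms (consistent with a singular point). Quadratic part: -u**2 + v**2. Cubic part: u**2*v + u*v**2 + 2*v**3.
The quadratic part v**2 - u**2 = (v − u)(v + u) splits into two distinct linear factors, so there are two distinct tangent lines y − 2 = ±(x − 0) — this is a node (ordinary double point).
Classification: node.


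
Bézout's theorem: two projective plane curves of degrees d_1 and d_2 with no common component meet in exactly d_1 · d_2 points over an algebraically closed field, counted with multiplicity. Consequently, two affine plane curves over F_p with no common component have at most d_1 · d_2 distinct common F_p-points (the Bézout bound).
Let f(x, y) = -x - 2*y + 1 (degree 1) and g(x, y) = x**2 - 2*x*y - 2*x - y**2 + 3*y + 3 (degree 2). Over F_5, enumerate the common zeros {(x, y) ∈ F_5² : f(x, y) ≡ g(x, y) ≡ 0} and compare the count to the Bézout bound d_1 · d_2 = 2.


Common zeros: {(4, 1)}; count = 1; Bézout bound = 2.

deg(f) = 1, deg(g) = 2, so Bézout bound = 2.
Scan x ∈ F_5. For each x, list the y ∈ F_5 with f(x, y) ≡ 0 and those with g(x, y) ≡ 0 (mod 5); the common zeros in that column are the intersection.
  x = 0: f ≡ 0 at y ∈ {3}; g ≡ 0 at y ∈ {1, 2}; common: ∅.
  x = 1: f ≡ 0 at y ∈ {0}; g ≡ 0 at y ∈ {2, 4}; common: ∅.
  x = 2: f ≡ 0 at y ∈ {2}; g ≡ 0 at y ∈ ∅; common: ∅.
  x = 3: f ≡ 0 at y ∈ {4}; g ≡ 0 at y ∈ ∅; common: ∅.
  x = 4: f ≡ 0 at y ∈ {1}; g ≡ 0 at y ∈ {1, 4}; common: {1}.
Collecting: common zeros = {(4, 1)}, so the count is 1.
Comparison with the Bézout bound: 1 ≤ 2 = deg(f)·deg(g), as expected for curves with no common component (the affine F_5-count falls short of the bound because intersections may lie at infinity, over extension fields, or carry multiplicity).


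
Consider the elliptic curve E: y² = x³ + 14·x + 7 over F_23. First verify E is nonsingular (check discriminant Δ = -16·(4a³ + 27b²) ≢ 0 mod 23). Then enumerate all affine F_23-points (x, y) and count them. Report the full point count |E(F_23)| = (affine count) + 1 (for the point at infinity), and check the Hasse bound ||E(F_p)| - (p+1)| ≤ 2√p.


Affine points = {(4, 9), (4, 14), (5, 8), (5, 15), (6, 10), (6, 13), (14, 7), (14, 16), (15, 2), (15, 21), (16, 7), (16, 16), (17, 11), (17, 12), (19, 5), (19, 18)}; affine count = 16; |E(F_23)| = 17.

Discriminant check: Δ ∝ 4a³ + 27b² = 4·14³ + 27·7² = 4·2744 + 27·49 ≡ 17 (mod 23). Nonzero ⇒ E is nonsingular.
For each x ∈ F_23, compute rhs = x³ + 14·x + 7 mod 23, then count y ∈ F_23 with y² ≡ rhs.
  x = 0: rhs = 7, matching y values: none (0 points).
  x = 1: rhs = 22, matching y values: none (0 points).
  x = 2: rhs = 20, matching y values: none (0 points).
  x = 3: rhs = 7, matching y values: none (0 points).
  x = 4: rhs = 12, matching y values: 9, 14 (2 points).
  x = 5: rhs = 18, matching y values: 8, 15 (2 points).
  x = 6: rhs = 8, matching y values: 10, 13 (2 points).
  x = 7: rhs = 11, matching y values: none (0 points).
  x = 8: rhs = 10, matching y values: none (0 points).
  x = 9: rhs = 11, matching y values: none (0 points).
  x = 10: rhs = 20, matching y values: none (0 points).
  x = 11: rhs = 20, matching y values: none (0 points).
  x = 12: rhs = 17, matching y values: none (0 points).
  x = 13: rhs = 17, matching y values: none (0 points).
  x = 14: rhs = 3, matching y values: 7, 16 (2 points).
  x = 15: rhs = 4, matching y values: 2, 21 (2 points).
  x = 16: rhs = 3, matching y values: 7, 16 (2 points).
  x = 17: rhs = 6, matching y values: 11, 12 (2 points).
  x = 18: rhs = 19, matching y values: none (0 points).
  x = 19: rhs = 2, matching y values: 5, 18 (2 points).
  x = 20: rhs = 7, matching y values: none (0 points).
  x = 21: rhs = 17, matching y values: none (0 points).
  x = 22: rhs = 15, matching y values: none (0 points).
Total affine count: 16.
Full point count |E(F_23)| = 16 + 1 = 17.
Hasse bound: |17 − (23+1)| = |-7| = 7 ≤ 2√23 ≈ 9.5917 ✓.


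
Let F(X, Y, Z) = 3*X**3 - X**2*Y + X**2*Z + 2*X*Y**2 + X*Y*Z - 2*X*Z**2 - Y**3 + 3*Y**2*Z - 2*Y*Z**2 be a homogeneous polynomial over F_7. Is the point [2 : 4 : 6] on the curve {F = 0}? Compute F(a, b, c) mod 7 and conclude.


F(2,4,6) ≡ 6 (mod 7); P is NOT on the curve.

Evaluate F(2, 4, 6) term-by-term (mod 7).
  3*X**3 ↦ 3·8·1·1 = 24
  -X**2*Y ↦ -1·4·4·1 = -16
  X**2*Z ↦ 1·4·1·6 = 24
  2*X*Y**2 ↦ 2·2·16·1 = 64
  X*Y*Z ↦ 1·2·4·6 = 48
  -2*X*Z**2 ↦ -2·2·1·36 = -144
  -Y**3 ↦ -1·1·64·1 = -64
  3*Y**2*Z ↦ 3·1·16·6 = 288
  -2*Y*Z**2 ↦ -2·1·4·36 = -288
Sum: F(2, 4, 6) = (24) + (-16) + (24) + (64) + (48) + (-144) + (-64) + (288) + (-288) = -64.
Reducing mod 7: -64 ≡ 6 (mod 7).
Since F(a, b, c) ≡ 6 ≠ 0 (mod 7), P does NOT lie on the curve.


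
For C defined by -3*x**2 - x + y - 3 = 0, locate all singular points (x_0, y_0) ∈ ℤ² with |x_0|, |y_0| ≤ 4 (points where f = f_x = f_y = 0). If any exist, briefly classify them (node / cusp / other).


No singular points in the scanned grid; C is smooth there.

Compute partial derivatives:
  f_x = -6*x - 1.
  f_y = 1.
f_y = 1 is a nonzero constant, so f_y never vanishes: no point (x, y) can satisfy f = f_x = f_y = 0. In particular no (x, y) ∈ {−4, ..., 4}² is singular; the curve is smooth.


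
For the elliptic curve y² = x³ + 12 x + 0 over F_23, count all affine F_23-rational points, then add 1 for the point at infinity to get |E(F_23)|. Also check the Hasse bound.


Affine points = {(0, 0), (1, 6), (1, 17), (2, 3), (2, 20), (5, 1), (5, 22), (6, 9), (6, 14), (7, 6), (7, 17), (9, 3), (9, 20), (10, 4), (10, 19), (12, 3), (12, 20), (15, 6), (15, 17), (19, 7), (19, 16), (20, 11), (20, 12)}; affine count = 23; |E(F_23)| = 24.

Discriminant check: Δ ∝ 4a³ + 27b² = 4·12³ + 27·0² = 4·1728 + 27·0 ≡ 12 (mod 23). Nonzero ⇒ E is nonsingular.
For each x ∈ F_23, compute rhs = x³ + 12·x + 0 mod 23, then count y ∈ F_23 with y² ≡ rhs.
  x = 0: rhs = 0, matching y values: 0 (1 points).
  x = 1: rhs = 13, matching y values: 6, 17 (2 points).
  x = 2: rhs = 9, matching y values: 3, 20 (2 points).
  x = 3: rhs = 17, matching y values: none (0 points).
  x = 4: rhs = 20, matching y values: none (0 points).
  x = 5: rhs = 1, matching y values: 1, 22 (2 points).
  x = 6: rhs = 12, matching y values: 9, 14 (2 points).
  x = 7: rhs = 13, matching y values: 6, 17 (2 points).
  x = 8: rhs = 10, matching y values: none (0 points).
  x = 9: rhs = 9, matching y values: 3, 20 (2 points).
  x = 10: rhs = 16, matching y values: 4, 19 (2 points).
  x = 11: rhs = 14, matching y values: none (0 points).
  x = 12: rhs = 9, matching y values: 3, 20 (2 points).
  x = 13: rhs = 7, matching y values: none (0 points).
  x = 14: rhs = 14, matching y values: none (0 points).
  x = 15: rhs = 13, matching y values: 6, 17 (2 points).
  x = 16: rhs = 10, matching y values: none (0 points).
  x = 17: rhs = 11, matching y values: none (0 points).
  x = 18: rhs = 22, matching y values: none (0 points).
  x = 19: rhs = 3, matching y values: 7, 16 (2 points).
  x = 20: rhs = 6, matching y values: 11, 12 (2 points).
  x = 21: rhs = 14, matching y values: none (0 points).
  x = 22: rhs = 10, matching y values: none (0 points).
Total affine count: 23.
Full point count |E(F_23)| = 23 + 1 = 24.
Hasse bound: |24 − (23+1)| = |0| = 0 ≤ 2√23 ≈ 9.5917 ✓.


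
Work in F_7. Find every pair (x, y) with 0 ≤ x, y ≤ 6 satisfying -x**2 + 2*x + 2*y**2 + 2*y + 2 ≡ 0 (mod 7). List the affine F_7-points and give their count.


Affine F_7-points: {(0, 2), (0, 4), (1, 1), (1, 5), (2, 2), (2, 4)}; count = 6.

For each of the 49 pairs (x, y) ∈ F_7², evaluate f(x, y) mod 7. Record the zeros.
  x = 0: [0↦2, 1↦6, 2↦0, 3↦5, 4↦0, 5↦6, 6↦2]  zeros at y ∈ {2, 4}
  x = 1: [0↦3, 1↦0, 2↦1, 3↦6, 4↦1, 5↦0, 6↦3]  zeros at y ∈ {1, 5}
  x = 2: [0↦2, 1↦6, 2↦0, 3↦5, 4↦0, 5↦6, 6↦2]  zeros at y ∈ {2, 4}
  x = 3: [0↦6, 1↦3, 2↦4, 3↦2, 4↦4, 5↦3, 6↦6]  zeros at y ∈ ∅
  x = 4: [0↦1, 1↦5, 2↦6, 3↦4, 4↦6, 5↦5, 6↦1]  zeros at y ∈ ∅
  x = 5: [0↦1, 1↦5, 2↦6, 3↦4, 4↦6, 5↦5, 6↦1]  zeros at y ∈ ∅
  x = 6: [0↦6, 1↦3, 2↦4, 3↦2, 4↦4, 5↦3, 6↦6]  zeros at y ∈ ∅
Collecting zeros: affine points = {(0, 2), (0, 4), (1, 1), (1, 5), (2, 2), (2, 4)}.
Total count |C(F_7)_aff| = 6.


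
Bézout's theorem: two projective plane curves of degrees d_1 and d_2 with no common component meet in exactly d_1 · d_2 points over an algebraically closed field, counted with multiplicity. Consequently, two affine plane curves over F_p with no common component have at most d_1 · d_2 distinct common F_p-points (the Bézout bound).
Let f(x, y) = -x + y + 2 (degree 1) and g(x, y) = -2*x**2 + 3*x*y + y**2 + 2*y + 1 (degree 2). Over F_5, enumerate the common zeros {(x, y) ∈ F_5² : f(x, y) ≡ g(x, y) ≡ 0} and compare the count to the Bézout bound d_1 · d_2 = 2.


Common zeros: {(1, 4), (3, 1)}; count = 2; Bézout bound = 2.

deg(f) = 1, deg(g) = 2, so Bézout bound = 2.
Scan x ∈ F_5. For each x, list the y ∈ F_5 with f(x, y) ≡ 0 and those with g(x, y) ≡ 0 (mod 5); the common zeros in that column are the intersection.
  x = 0: f ≡ 0 at y ∈ {3}; g ≡ 0 at y ∈ {4}; common: ∅.
  x = 1: f ≡ 0 at y ∈ {4}; g ≡ 0 at y ∈ {1, 4}; common: {4}.
  x = 2: f ≡ 0 at y ∈ {0}; g ≡ 0 at y ∈ ∅; common: ∅.
  x = 3: f ≡ 0 at y ∈ {1}; g ≡ 0 at y ∈ {1, 3}; common: {1}.
  x = 4: f ≡ 0 at y ∈ {2}; g ≡ 0 at y ∈ {3}; common: ∅.
Collecting: common zeros = {(1, 4), (3, 1)}, so the count is 2.
Comparison with the Bézout bound: 2 ≤ 2 = deg(f)·deg(g), as expected for curves with no common component (the bound is attained).


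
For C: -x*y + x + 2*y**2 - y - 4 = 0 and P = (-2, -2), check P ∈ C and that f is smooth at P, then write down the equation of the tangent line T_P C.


Tangent line at P: 3*x - 7*y - 8 = 0.

Step 1: f(-2, -2) = 0, so P lies on C.
Step 2: partial derivatives
  f_x(x, y) = 1 - y, f_y(x, y) = -x + 4*y - 1.
  f_x(P) = 3, f_y(P) = -7 (gradient nonzero, so P is smooth).
Step 3: tangent line at P: 3·(x − -2) + -7·(y − -2) = 0.
Expanding: 3*x - 7*y - 8 = 0.


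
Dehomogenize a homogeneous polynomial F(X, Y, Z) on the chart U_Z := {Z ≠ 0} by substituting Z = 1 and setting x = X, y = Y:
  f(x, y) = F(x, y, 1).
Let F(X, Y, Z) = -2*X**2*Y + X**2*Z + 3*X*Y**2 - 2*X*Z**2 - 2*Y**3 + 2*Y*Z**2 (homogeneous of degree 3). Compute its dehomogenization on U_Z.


f(x, y) = -2*x**2*y + x**2 + 3*x*y**2 - 2*x - 2*y**3 + 2*y

On U_Z we set Z = 1. Each monomial c·X^i·Y^j·Z^k in F becomes c·x^i·y^j·1^k = c·x^i·y^j.
Substituting Z = 1: F(X, Y, 1) = -2*x**2*y + x**2 + 3*x*y**2 - 2*x - 2*y**3 + 2*y.
Note: deg(f) ≤ deg(F) = 3; strict inequality happens when F is divisible by Z (lost terms).


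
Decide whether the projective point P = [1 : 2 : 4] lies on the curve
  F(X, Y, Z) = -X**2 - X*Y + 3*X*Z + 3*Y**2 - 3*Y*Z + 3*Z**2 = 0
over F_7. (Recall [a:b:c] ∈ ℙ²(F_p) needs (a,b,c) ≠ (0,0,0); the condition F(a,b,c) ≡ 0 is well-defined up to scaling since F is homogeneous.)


F(1,2,4) ≡ 3 (mod 7); P is NOT on the curve.

Evaluate F(1, 2, 4) term-by-term (mod 7).
  -X**2 ↦ -1·1·1·1 = -1
  -X*Y ↦ -1·1·2·1 = -2
  3*X*Z ↦ 3·1·1·4 = 12
  3*Y**2 ↦ 3·1·4·1 = 12
  -3*Y*Z ↦ -3·1·2·4 = -24
  3*Z**2 ↦ 3·1·1·16 = 48
Sum: F(1, 2, 4) = (-1) + (-2) + (12) + (12) + (-24) + (48) = 45.
Reducing mod 7: 45 ≡ 3 (mod 7).
Since F(a, b, c) ≡ 3 ≠ 0 (mod 7), P does NOT lie on the curve.


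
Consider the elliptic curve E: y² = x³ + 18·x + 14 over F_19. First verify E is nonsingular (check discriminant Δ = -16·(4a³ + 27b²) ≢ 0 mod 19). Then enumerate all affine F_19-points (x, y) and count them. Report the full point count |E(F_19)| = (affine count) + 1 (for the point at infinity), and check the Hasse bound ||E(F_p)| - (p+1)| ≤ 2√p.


Affine points = {(2, 1), (2, 18), (3, 0), (4, 6), (4, 13), (5, 1), (5, 18), (8, 9), (8, 10), (10, 4), (10, 15), (11, 2), (11, 17), (12, 1), (12, 18), (15, 7), (15, 12), (16, 3), (16, 16)}; affine count = 19; |E(F_19)| = 20.

Discriminant check: Δ ∝ 4a³ + 27b² = 4·18³ + 27·14² = 4·5832 + 27·196 ≡ 6 (mod 19). Nonzero ⇒ E is nonsingular.
For each x ∈ F_19, compute rhs = x³ + 18·x + 14 mod 19, then count y ∈ F_19 with y² ≡ rhs.
  x = 0: rhs = 14, matching y values: none (0 points).
  x = 1: rhs = 14, matching y values: none (0 points).
  x = 2: rhs = 1, matching y values: 1, 18 (2 points).
  x = 3: rhs = 0, matching y values: 0 (1 points).
  x = 4: rhs = 17, matching y values: 6, 13 (2 points).
  x = 5: rhs = 1, matching y values: 1, 18 (2 points).
  x = 6: rhs = 15, matching y values: none (0 points).
  x = 7: rhs = 8, matching y values: none (0 points).
  x = 8: rhs = 5, matching y values: 9, 10 (2 points).
  x = 9: rhs = 12, matching y values: none (0 points).
  x = 10: rhs = 16, matching y values: 4, 15 (2 points).
  x = 11: rhs = 4, matching y values: 2, 17 (2 points).
  x = 12: rhs = 1, matching y values: 1, 18 (2 points).
  x = 13: rhs = 13, matching y values: none (0 points).
  x = 14: rhs = 8, matching y values: none (0 points).
  x = 15: rhs = 11, matching y values: 7, 12 (2 points).
  x = 16: rhs = 9, matching y values: 3, 16 (2 points).
  x = 17: rhs = 8, matching y values: none (0 points).
  x = 18: rhs = 14, matching y values: none (0 points).
Total affine count: 19.
Full point count |E(F_19)| = 19 + 1 = 20.
Hasse bound: |20 − (19+1)| = |0| = 0 ≤ 2√19 ≈ 8.7178 ✓.


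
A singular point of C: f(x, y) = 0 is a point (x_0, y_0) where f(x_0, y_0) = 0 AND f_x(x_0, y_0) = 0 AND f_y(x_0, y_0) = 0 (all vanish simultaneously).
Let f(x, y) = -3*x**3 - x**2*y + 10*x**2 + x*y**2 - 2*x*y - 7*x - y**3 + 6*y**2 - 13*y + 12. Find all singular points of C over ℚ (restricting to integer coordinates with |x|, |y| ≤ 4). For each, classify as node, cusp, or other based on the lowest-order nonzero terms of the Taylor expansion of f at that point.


Singular points: {(1, 2)}; classification: node.

Compute partial derivatives:
  f_x = -9*x**2 - 2*x*y + 20*x + y**2 - 2*y - 7.
  f_y = -x**2 + 2*x*y - 2*x - 3*y**2 + 12*y - 13.
Scan x_0 ∈ {−4, ..., 4}. For each x_0, f_y(x_0, y) is a polynomial in y; find its integer roots y ∈ {−4, ..., 4}, then test f_x and f at those candidates.
  x = -4: f_y(-4, y) = -3*y**2 + 4*y - 21; no integer root y with |y| ≤ 4.
  x = -3: f_y(-3, y) = -3*y**2 + 6*y - 16; no integer root y with |y| ≤ 4.
  x = -2: f_y(-2, y) = -3*y**2 + 8*y - 13; no integer root y with |y| ≤ 4.
  x = -1: f_y(-1, y) = -3*y**2 + 10*y - 12; no integer root y with |y| ≤ 4.
  x = 0: f_y(0, y) = -3*y**2 + 12*y - 13; no integer root y with |y| ≤ 4.
  x = 1: f_y(1, y) = -3*y**2 + 14*y - 16; vanishes at y ∈ {2}. (1, 2): f_x = 0, f = 0 — SINGULAR.
  x = 2: f_y(2, y) = -3*y**2 + 16*y - 21; vanishes at y ∈ {3}. (2, 3): f_x = -12 ≠ 0.
  x = 3: f_y(3, y) = -3*y**2 + 18*y - 28; no integer root y with |y| ≤ 4.
  x = 4: f_y(4, y) = -3*y**2 + 20*y - 37; no integer root y with |y| ≤ 4.
Only singular point on the grid: (1, 2).
Classify: substitute x = 1 + u, y = 2 + v and expand: f = -3*u**3 - u**2*v - u**2 + u*v**2 - v**3 + v**2.
No constant or linear terms (consistent with a singular point). Quadratic part: -u**2 + v**2. Cubic part: -3*u**3 - u**2*v + u*v**2 - v**3.
The quadratic part v**2 - u**2 = (v − u)(v + u) splits into two distinct linear factors, so there are two distinct tangent lines y − 2 = ±(x − 1) — this is a node (ordinary double point).
Classification: node.


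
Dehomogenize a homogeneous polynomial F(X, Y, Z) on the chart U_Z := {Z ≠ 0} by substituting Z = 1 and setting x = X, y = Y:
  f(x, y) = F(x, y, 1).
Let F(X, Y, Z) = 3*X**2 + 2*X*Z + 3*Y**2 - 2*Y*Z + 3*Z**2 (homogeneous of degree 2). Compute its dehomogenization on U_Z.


f(x, y) = 3*x**2 + 2*x + 3*y**2 - 2*y + 3

On U_Z we set Z = 1. Each monomial c·X^i·Y^j·Z^k in F becomes c·x^i·y^j·1^k = c·x^i·y^j.
Substituting Z = 1: F(X, Y, 1) = 3*x**2 + 2*x + 3*y**2 - 2*y + 3.
Note: deg(f) ≤ deg(F) = 2; strict inequality happens when F is divisible by Z (lost terms).


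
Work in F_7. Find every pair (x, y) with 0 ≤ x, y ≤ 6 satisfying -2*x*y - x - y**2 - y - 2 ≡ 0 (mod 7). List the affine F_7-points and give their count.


Affine F_7-points: {(0, 3), (1, 1), (1, 3), (2, 3), (2, 6), (3, 3), (3, 4), (4, 2), (4, 3), (5, 0), (5, 3), (6, 3), (6, 5)}; count = 13.

For each of the 49 pairs (x, y) ∈ F_7², evaluate f(x, y) mod 7. Record the zeros.
  x = 0: [0↦5, 1↦3, 2↦6, 3↦0, 4↦6, 5↦3, 6↦5]  zeros at y ∈ {3}
  x = 1: [0↦4, 1↦0, 2↦1, 3↦0, 4↦4, 5↦6, 6↦6]  zeros at y ∈ {1, 3}
  x = 2: [0↦3, 1↦4, 2↦3, 3↦0, 4↦2, 5↦2, 6↦0]  zeros at y ∈ {3, 6}
  x = 3: [0↦2, 1↦1, 2↦5, 3↦0, 4↦0, 5↦5, 6↦1]  zeros at y ∈ {3, 4}
  x = 4: [0↦1, 1↦5, 2↦0, 3↦0, 4↦5, 5↦1, 6↦2]  zeros at y ∈ {2, 3}
  x = 5: [0↦0, 1↦2, 2↦2, 3↦0, 4↦3, 5↦4, 6↦3]  zeros at y ∈ {0, 3}
  x = 6: [0↦6, 1↦6, 2↦4, 3↦0, 4↦1, 5↦0, 6↦4]  zeros at y ∈ {3, 5}
Collecting zeros: affine points = {(0, 3), (1, 1), (1, 3), (2, 3), (2, 6), (3, 3), (3, 4), (4, 2), (4, 3), (5, 0), (5, 3), (6, 3), (6, 5)}.
Total count |C(F_7)_aff| = 13.


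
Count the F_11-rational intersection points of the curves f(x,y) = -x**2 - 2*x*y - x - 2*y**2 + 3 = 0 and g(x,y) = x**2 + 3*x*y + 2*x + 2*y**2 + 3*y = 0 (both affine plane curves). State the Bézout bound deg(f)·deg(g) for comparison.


Common zeros: {(4, 10), (8, 4), (8, 10)}; count = 3; Bézout bound = 4.

deg(f) = 2, deg(g) = 2, so Bézout bound = 4.
Scan x ∈ F_11. For each x, list the y ∈ F_11 with f(x, y) ≡ 0 and those with g(x, y) ≡ 0 (mod 11); the common zeros in that column are the intersection.
  x = 0: f ≡ 0 at y ∈ ∅; g ≡ 0 at y ∈ {0, 4}; common: ∅.
  x = 1: f ≡ 0 at y ∈ {2, 8}; g ≡ 0 at y ∈ {1, 7}; common: ∅.
  x = 2: f ≡ 0 at y ∈ {3, 6}; g ≡ 0 at y ∈ ∅; common: ∅.
  x = 3: f ≡ 0 at y ∈ ∅; g ≡ 0 at y ∈ ∅; common: ∅.
  x = 4: f ≡ 0 at y ∈ {8, 10}; g ≡ 0 at y ∈ {10}; common: {10}.
  x = 5: f ≡ 0 at y ∈ {2, 4}; g ≡ 0 at y ∈ {1}; common: ∅.
  x = 6: f ≡ 0 at y ∈ ∅; g ≡ 0 at y ∈ ∅; common: ∅.
  x = 7: f ≡ 0 at y ∈ {6, 9}; g ≡ 0 at y ∈ ∅; common: ∅.
  x = 8: f ≡ 0 at y ∈ {4, 10}; g ≡ 0 at y ∈ {4, 10}; common: {4, 10}.
  x = 9: f ≡ 0 at y ∈ ∅; g ≡ 0 at y ∈ {0, 7}; common: ∅.
  x = 10: f ≡ 0 at y ∈ ∅; g ≡ 0 at y ∈ ∅; common: ∅.
Collecting: common zeros = {(4, 10), (8, 4), (8, 10)}, so the count is 3.
Comparison with the Bézout bound: 3 ≤ 4 = deg(f)·deg(g), as expected for curves with no common component (the affine F_11-count falls short of the bound because intersections may lie at infinity, over extension fields, or carry multiplicity).


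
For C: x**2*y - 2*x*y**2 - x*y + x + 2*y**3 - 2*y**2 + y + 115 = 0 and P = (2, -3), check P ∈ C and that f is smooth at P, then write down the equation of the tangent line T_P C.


Tangent line at P: -26*x + 93*y + 331 = 0.

Step 1: f(2, -3) = 0, so P lies on C.
Step 2: partial derivatives
  f_x(x, y) = 2*x*y - 2*y**2 - y + 1, f_y(x, y) = x**2 - 4*x*y - x + 6*y**2 - 4*y + 1.
  f_x(P) = -26, f_y(P) = 93 (gradient nonzero, so P is smooth).
Step 3: tangent line at P: -26·(x − 2) + 93·(y − -3) = 0.
Expanding: -26*x + 93*y + 331 = 0.


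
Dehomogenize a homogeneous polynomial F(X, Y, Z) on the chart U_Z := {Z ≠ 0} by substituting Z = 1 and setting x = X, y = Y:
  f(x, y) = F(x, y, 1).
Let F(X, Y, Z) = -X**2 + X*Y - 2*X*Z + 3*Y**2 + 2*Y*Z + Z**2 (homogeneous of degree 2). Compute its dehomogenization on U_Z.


f(x, y) = -x**2 + x*y - 2*x + 3*y**2 + 2*y + 1

On U_Z we set Z = 1. Each monomial c·X^i·Y^j·Z^k in F becomes c·x^i·y^j·1^k = c·x^i·y^j.
Substituting Z = 1: F(X, Y, 1) = -x**2 + x*y - 2*x + 3*y**2 + 2*y + 1.
Note: deg(f) ≤ deg(F) = 2; strict inequality happens when F is divisible by Z (lost terms).


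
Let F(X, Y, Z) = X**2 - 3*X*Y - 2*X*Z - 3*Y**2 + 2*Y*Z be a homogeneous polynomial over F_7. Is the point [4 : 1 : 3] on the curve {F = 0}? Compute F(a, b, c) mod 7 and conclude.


F(4,1,3) ≡ 4 (mod 7); P is NOT on the curve.

Evaluate F(4, 1, 3) term-by-term (mod 7).
  X**2 ↦ 1·16·1·1 = 16
  -3*X*Y ↦ -3·4·1·1 = -12
  -2*X*Z ↦ -2·4·1·3 = -24
  -3*Y**2 ↦ -3·1·1·1 = -3
  2*Y*Z ↦ 2·1·1·3 = 6
Sum: F(4, 1, 3) = (16) + (-12) + (-24) + (-3) + (6) = -17.
Reducing mod 7: -17 ≡ 4 (mod 7).
Since F(a, b, c) ≡ 4 ≠ 0 (mod 7), P does NOT lie on the curve.


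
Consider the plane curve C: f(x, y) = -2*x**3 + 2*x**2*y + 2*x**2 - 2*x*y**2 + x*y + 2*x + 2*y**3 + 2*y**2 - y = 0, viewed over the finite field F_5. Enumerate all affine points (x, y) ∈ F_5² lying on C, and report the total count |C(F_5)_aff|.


Affine F_5-points: {(0, 0), (2, 1), (3, 0), (3, 2)}; count = 4.

For each of the 25 pairs (x, y) ∈ F_5², evaluate f(x, y) mod 5. Record the zeros.
  x = 0: [0↦0, 1↦3, 2↦2, 3↦4, 4↦1]  zeros at y ∈ {0}
  x = 1: [0↦2, 1↦1, 2↦2, 3↦2, 4↦3]  zeros at y ∈ ∅
  x = 2: [0↦1, 1↦0, 2↦2, 3↦4, 4↦3]  zeros at y ∈ {1}
  x = 3: [0↦0, 1↦3, 2↦0, 3↦3, 4↦4]  zeros at y ∈ {0, 2}
  x = 4: [0↦2, 1↦3, 2↦4, 3↦2, 4↦4]  zeros at y ∈ ∅
Collecting zeros: affine points = {(0, 0), (2, 1), (3, 0), (3, 2)}.
Total count |C(F_5)_aff| = 4.


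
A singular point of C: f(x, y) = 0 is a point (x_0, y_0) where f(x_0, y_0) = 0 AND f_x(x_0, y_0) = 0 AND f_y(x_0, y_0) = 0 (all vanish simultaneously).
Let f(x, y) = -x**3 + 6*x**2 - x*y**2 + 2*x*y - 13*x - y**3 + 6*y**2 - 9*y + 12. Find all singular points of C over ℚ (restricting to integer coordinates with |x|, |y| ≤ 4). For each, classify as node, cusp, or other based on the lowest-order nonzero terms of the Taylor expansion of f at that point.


Singular points: {(2, 1)}; classification: cusp.

Compute partial derivatives:
  f_x = -3*x**2 + 12*x - y**2 + 2*y - 13.
  f_y = -2*x*y + 2*x - 3*y**2 + 12*y - 9.
Scan x_0 ∈ {−4, ..., 4}. For each x_0, f_y(x_0, y) is a polynomial in y; find its integer roots y ∈ {−4, ..., 4}, then test f_x and f at those candidates.
  x = -4: f_y(-4, y) = -3*y**2 + 20*y - 17; vanishes at y ∈ {1}. (-4, 1): f_x = -108 ≠ 0.
  x = -3: f_y(-3, y) = -3*y**2 + 18*y - 15; vanishes at y ∈ {1}. (-3, 1): f_x = -75 ≠ 0.
  x = -2: f_y(-2, y) = -3*y**2 + 16*y - 13; vanishes at y ∈ {1}. (-2, 1): f_x = -48 ≠ 0.
  x = -1: f_y(-1, y) = -3*y**2 + 14*y - 11; vanishes at y ∈ {1}. (-1, 1): f_x = -27 ≠ 0.
  x = 0: f_y(0, y) = -3*y**2 + 12*y - 9; vanishes at y ∈ {1, 3}. (0, 1): f_x = -12 ≠ 0; (0, 3): f_x = -16 ≠ 0.
  x = 1: f_y(1, y) = -3*y**2 + 10*y - 7; vanishes at y ∈ {1}. (1, 1): f_x = -3 ≠ 0.
  x = 2: f_y(2, y) = -3*y**2 + 8*y - 5; vanishes at y ∈ {1}. (2, 1): f_x = 0, f = 0 — SINGULAR.
  x = 3: f_y(3, y) = -3*y**2 + 6*y - 3; vanishes at y ∈ {1}. (3, 1): f_x = -3 ≠ 0.
  x = 4: f_y(4, y) = -3*y**2 + 4*y - 1; vanishes at y ∈ {1}. (4, 1): f_x = -12 ≠ 0.
Only singular point on the grid: (2, 1).
Classify: substitute x = 2 + u, y = 1 + v and expand: f = -u**3 - u*v**2 - v**3 + v**2.
No constant or linear terms (consistent with a singular point). Quadratic part: v**2. Cubic part: -u**3 - u*v**2 - v**3.
The quadratic part v**2 is a perfect square, so there is a single (double) tangent line v = 0, i.e. y = 1. Restricting the cubic part to that line (v = 0) leaves -u**3 ≠ 0, so f is not divisible by v and the branch is v² ≈ u**3 to lowest order — this is a cusp.
Classification: cusp.


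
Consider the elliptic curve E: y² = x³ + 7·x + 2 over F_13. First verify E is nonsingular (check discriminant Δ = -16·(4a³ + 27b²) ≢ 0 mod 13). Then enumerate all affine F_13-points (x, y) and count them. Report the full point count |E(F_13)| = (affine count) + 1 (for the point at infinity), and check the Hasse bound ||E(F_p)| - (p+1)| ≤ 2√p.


Affine points = {(1, 6), (1, 7), (4, 4), (4, 9), (6, 0), (7, 2), (7, 11), (9, 1), (9, 12)}; affine count = 9; |E(F_13)| = 10.

Discriminant check: Δ ∝ 4a³ + 27b² = 4·7³ + 27·2² = 4·343 + 27·4 ≡ 11 (mod 13). Nonzero ⇒ E is nonsingular.
For each x ∈ F_13, compute rhs = x³ + 7·x + 2 mod 13, then count y ∈ F_13 with y² ≡ rhs.
  x = 0: rhs = 2, matching y values: none (0 points).
  x = 1: rhs = 10, matching y values: 6, 7 (2 points).
  x = 2: rhs = 11, matching y values: none (0 points).
  x = 3: rhs = 11, matching y values: none (0 points).
  x = 4: rhs = 3, matching y values: 4, 9 (2 points).
  x = 5: rhs = 6, matching y values: none (0 points).
  x = 6: rhs = 0, matching y values: 0 (1 points).
  x = 7: rhs = 4, matching y values: 2, 11 (2 points).
  x = 8: rhs = 11, matching y values: none (0 points).
  x = 9: rhs = 1, matching y values: 1, 12 (2 points).
  x = 10: rhs = 6, matching y values: none (0 points).
  x = 11: rhs = 6, matching y values: none (0 points).
  x = 12: rhs = 7, matching y values: none (0 points).
Total affine count: 9.
Full point count |E(F_13)| = 9 + 1 = 10.
Hasse bound: |10 − (13+1)| = |-4| = 4 ≤ 2√13 ≈ 7.2111 ✓.


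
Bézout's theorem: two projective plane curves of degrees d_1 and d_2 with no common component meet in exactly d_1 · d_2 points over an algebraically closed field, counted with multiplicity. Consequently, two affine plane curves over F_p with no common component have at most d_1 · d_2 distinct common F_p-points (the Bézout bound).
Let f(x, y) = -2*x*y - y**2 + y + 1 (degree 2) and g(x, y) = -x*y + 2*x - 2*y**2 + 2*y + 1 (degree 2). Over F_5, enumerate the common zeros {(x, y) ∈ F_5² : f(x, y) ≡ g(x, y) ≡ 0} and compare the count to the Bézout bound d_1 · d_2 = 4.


Common zeros: ∅; count = 0; Bézout bound = 4.

deg(f) = 2, deg(g) = 2, so Bézout bound = 4.
Scan x ∈ F_5. For each x, list the y ∈ F_5 with f(x, y) ≡ 0 and those with g(x, y) ≡ 0 (mod 5); the common zeros in that column are the intersection.
  x = 0: f ≡ 0 at y ∈ {3}; g ≡ 0 at y ∈ ∅; common: ∅.
  x = 1: f ≡ 0 at y ∈ {2}; g ≡ 0 at y ∈ {4}; common: ∅.
  x = 2: f ≡ 0 at y ∈ ∅; g ≡ 0 at y ∈ {0}; common: ∅.
  x = 3: f ≡ 0 at y ∈ {1, 4}; g ≡ 0 at y ∈ ∅; common: ∅.
  x = 4: f ≡ 0 at y ∈ ∅; g ≡ 0 at y ∈ {1, 3}; common: ∅.
Collecting: common zeros = ∅, so the count is 0.
Comparison with the Bézout bound: 0 ≤ 4 = deg(f)·deg(g), as expected for curves with no common component (the affine F_5-count falls short of the bound because intersections may lie at infinity, over extension fields, or carry multiplicity).


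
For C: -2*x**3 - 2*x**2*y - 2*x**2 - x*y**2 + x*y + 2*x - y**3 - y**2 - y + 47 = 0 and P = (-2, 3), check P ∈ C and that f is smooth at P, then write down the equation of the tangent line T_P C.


Tangent line at P: 4*x - 32*y + 104 = 0.

Step 1: f(-2, 3) = 0, so P lies on C.
Step 2: partial derivatives
  f_x(x, y) = -6*x**2 - 4*x*y - 4*x - y**2 + y + 2, f_y(x, y) = -2*x**2 - 2*x*y + x - 3*y**2 - 2*y - 1.
  f_x(P) = 4, f_y(P) = -32 (gradient nonzero, so P is smooth).
Step 3: tangent line at P: 4·(x − -2) + -32·(y − 3) = 0.
Expanding: 4*x - 32*y + 104 = 0.


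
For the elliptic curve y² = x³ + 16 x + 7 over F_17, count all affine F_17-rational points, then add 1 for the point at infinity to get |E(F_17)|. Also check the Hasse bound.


Affine points = {(2, 8), (2, 9), (4, 4), (4, 13), (5, 5), (5, 12), (6, 8), (6, 9), (8, 1), (8, 16), (9, 8), (9, 9), (11, 1), (11, 16), (13, 7), (13, 10), (14, 0), (15, 1), (15, 16)}; affine count = 19; |E(F_17)| = 20.

Discriminant check: Δ ∝ 4a³ + 27b² = 4·16³ + 27·7² = 4·4096 + 27·49 ≡ 10 (mod 17). Nonzero ⇒ E is nonsingular.
For each x ∈ F_17, compute rhs = x³ + 16·x + 7 mod 17, then count y ∈ F_17 with y² ≡ rhs.
  x = 0: rhs = 7, matching y values: none (0 points).
  x = 1: rhs = 7, matching y values: none (0 points).
  x = 2: rhs = 13, matching y values: 8, 9 (2 points).
  x = 3: rhs = 14, matching y values: none (0 points).
  x = 4: rhs = 16, matching y values: 4, 13 (2 points).
  x = 5: rhs = 8, matching y values: 5, 12 (2 points).
  x = 6: rhs = 13, matching y values: 8, 9 (2 points).
  x = 7: rhs = 3, matching y values: none (0 points).
  x = 8: rhs = 1, matching y values: 1, 16 (2 points).
  x = 9: rhs = 13, matching y values: 8, 9 (2 points).
  x = 10: rhs = 11, matching y values: none (0 points).
  x = 11: rhs = 1, matching y values: 1, 16 (2 points).
  x = 12: rhs = 6, matching y values: none (0 points).
  x = 13: rhs = 15, matching y values: 7, 10 (2 points).
  x = 14: rhs = 0, matching y values: 0 (1 points).
  x = 15: rhs = 1, matching y values: 1, 16 (2 points).
  x = 16: rhs = 7, matching y values: none (0 points).
Total affine count: 19.
Full point count |E(F_17)| = 19 + 1 = 20.
Hasse bound: |20 − (17+1)| = |2| = 2 ≤ 2√17 ≈ 8.2462 ✓.


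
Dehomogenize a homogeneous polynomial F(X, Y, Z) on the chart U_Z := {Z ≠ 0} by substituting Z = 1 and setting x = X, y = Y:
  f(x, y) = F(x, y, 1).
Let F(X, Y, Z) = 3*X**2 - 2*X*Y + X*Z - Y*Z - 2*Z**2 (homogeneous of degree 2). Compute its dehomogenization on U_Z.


f(x, y) = 3*x**2 - 2*x*y + x - y - 2

On U_Z we set Z = 1. Each monomial c·X^i·Y^j·Z^k in F becomes c·x^i·y^j·1^k = c·x^i·y^j.
Substituting Z = 1: F(X, Y, 1) = 3*x**2 - 2*x*y + x - y - 2.
Note: deg(f) ≤ deg(F) = 2; strict inequality happens when F is divisible by Z (lost terms).


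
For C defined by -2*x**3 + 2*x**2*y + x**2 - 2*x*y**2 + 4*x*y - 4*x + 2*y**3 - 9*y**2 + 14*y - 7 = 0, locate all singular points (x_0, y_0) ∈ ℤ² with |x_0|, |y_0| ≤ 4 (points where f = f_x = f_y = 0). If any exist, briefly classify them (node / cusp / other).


Singular points: {(1, 2)}; classification: node.

Compute partial derivatives:
  f_x = -6*x**2 + 4*x*y + 2*x - 2*y**2 + 4*y - 4.
  f_y = 2*x**2 - 4*x*y + 4*x + 6*y**2 - 18*y + 14.
Scan x_0 ∈ {−4, ..., 4}. For each x_0, f_y(x_0, y) is a polynomial in y; find its integer roots y ∈ {−4, ..., 4}, then test f_x and f at those candidates.
  x = -4: f_y(-4, y) = 6*y**2 - 2*y + 30; no integer root y with |y| ≤ 4.
  x = -3: f_y(-3, y) = 6*y**2 - 6*y + 20; no integer root y with |y| ≤ 4.
  x = -2: f_y(-2, y) = 6*y**2 - 10*y + 14; no integer root y with |y| ≤ 4.
  x = -1: f_y(-1, y) = 6*y**2 - 14*y + 12; no integer root y with |y| ≤ 4.
  x = 0: f_y(0, y) = 6*y**2 - 18*y + 14; no integer root y with |y| ≤ 4.
  x = 1: f_y(1, y) = 6*y**2 - 22*y + 20; vanishes at y ∈ {2}. (1, 2): f_x = 0, f = 0 — SINGULAR.
  x = 2: f_y(2, y) = 6*y**2 - 26*y + 30; no integer root y with |y| ≤ 4.
  x = 3: f_y(3, y) = 6*y**2 - 30*y + 44; no integer root y with |y| ≤ 4.
  x = 4: f_y(4, y) = 6*y**2 - 34*y + 62; no integer root y with |y| ≤ 4.
Only singular point on the grid: (1, 2).
Classify: substitute x = 1 + u, y = 2 + v and expand: f = -2*u**3 + 2*u**2*v - u**2 - 2*u*v**2 + 2*v**3 + v**2.
No constant or linear terms (consistent with a singular point). Quadratic part: -u**2 + v**2. Cubic part: -2*u**3 + 2*u**2*v - 2*u*v**2 + 2*v**3.
The quadratic part v**2 - u**2 = (v − u)(v + u) splits into two distinct linear factors, so there are two distinct tangent lines y − 2 = ±(x − 1) — this is a node (ordinary double point).
Classification: node.
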